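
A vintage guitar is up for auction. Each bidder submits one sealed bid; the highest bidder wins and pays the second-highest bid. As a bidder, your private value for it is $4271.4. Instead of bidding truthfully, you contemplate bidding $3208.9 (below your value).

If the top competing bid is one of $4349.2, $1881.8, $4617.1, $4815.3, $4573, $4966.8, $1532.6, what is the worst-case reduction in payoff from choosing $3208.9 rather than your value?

$4349.2: same outcome either way → loss $0.
$1881.8: same outcome either way → loss $0.
$4617.1: same outcome either way → loss $0.
$4815.3: same outcome either way → loss $0.
$4573: same outcome either way → loss $0.
$4966.8: same outcome either way → loss $0.
$1532.6: same outcome either way → loss $0.
Maximum loss: $0.

$0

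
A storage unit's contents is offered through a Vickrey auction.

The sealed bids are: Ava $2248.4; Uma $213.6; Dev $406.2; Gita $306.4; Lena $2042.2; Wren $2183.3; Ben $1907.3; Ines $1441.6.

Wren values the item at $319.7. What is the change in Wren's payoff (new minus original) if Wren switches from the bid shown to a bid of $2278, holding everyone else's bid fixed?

The highest bid among the other bidders is $2248.4; Wren's bid doesn't change that.
Original bid $2183.3: Wren is not highest (top rival bid is $2248.4); payoff $0.
Alternative bid $2278: Wren is highest, pays the top rival bid $2248.4; payoff $319.7 − $2248.4 = −$1928.7.
Change in payoff = −$1928.7 − ($0) = −$1928.7.

−$1928.7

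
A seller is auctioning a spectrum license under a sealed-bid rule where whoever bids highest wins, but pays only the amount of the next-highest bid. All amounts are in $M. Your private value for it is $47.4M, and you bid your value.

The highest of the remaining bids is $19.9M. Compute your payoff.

$27.5M

Your bid $47.4M exceeds the highest competing bid $19.9M, so you win.
In a second-price auction the winner pays the second-highest bid, $19.9M.
Payoff = value − price = $47.4M − $19.9M = $27.5M.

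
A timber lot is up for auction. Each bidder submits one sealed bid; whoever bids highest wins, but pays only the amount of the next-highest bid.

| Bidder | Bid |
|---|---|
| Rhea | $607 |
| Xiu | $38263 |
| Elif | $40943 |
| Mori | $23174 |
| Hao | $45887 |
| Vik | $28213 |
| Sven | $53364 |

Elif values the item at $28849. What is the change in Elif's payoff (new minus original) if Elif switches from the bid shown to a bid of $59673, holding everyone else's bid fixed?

−$24515

The highest bid among the other bidders is $53364; Elif's bid doesn't change that.
Original bid $40943: Elif is not highest (top rival bid is $53364); payoff $0.
Alternative bid $59673: Elif is highest, pays the top rival bid $53364; payoff $28849 − $53364 = −$24515.
Change in payoff = −$24515 − ($0) = −$24515.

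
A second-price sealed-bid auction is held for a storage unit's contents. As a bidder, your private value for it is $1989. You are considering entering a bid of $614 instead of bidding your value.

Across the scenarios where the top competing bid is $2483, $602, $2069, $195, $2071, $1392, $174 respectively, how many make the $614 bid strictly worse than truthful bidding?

The deviation hurts exactly when the highest competing bid lies strictly between $614 and $1989 — underbidding then forfeits a profitable win.
$2483: above both → same outcome either way.
$602: below both → same outcome either way.
$2069: above both → same outcome either way.
$195: below both → same outcome either way.
$2071: above both → same outcome either way.
$1392: inside the interval → strictly worse (loss $597).
$174: below both → same outcome either way.
Count: 1.

1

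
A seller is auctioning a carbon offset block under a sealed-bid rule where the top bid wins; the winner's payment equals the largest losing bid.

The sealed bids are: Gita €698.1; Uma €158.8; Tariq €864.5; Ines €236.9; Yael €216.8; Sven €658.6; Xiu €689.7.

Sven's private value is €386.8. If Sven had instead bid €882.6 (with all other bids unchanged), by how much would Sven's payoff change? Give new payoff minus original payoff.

−€477.7

The highest bid among the other bidders is €864.5; Sven's bid doesn't change that.
Original bid €658.6: Sven is not highest (top rival bid is €864.5); payoff €0.
Alternative bid €882.6: Sven is highest, pays the top rival bid €864.5; payoff €386.8 − €864.5 = −€477.7.
Change in payoff = −€477.7 − (€0) = −€477.7.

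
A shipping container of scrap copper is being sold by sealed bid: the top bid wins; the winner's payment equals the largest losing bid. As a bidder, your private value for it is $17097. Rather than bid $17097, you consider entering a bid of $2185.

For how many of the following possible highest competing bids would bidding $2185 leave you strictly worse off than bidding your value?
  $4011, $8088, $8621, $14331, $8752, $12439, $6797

7

The deviation hurts exactly when the highest competing bid lies strictly between $2185 and $17097 — underbidding then forfeits a profitable win.
$4011: inside the interval → strictly worse (loss $13086).
$8088: inside the interval → strictly worse (loss $9009).
$8621: inside the interval → strictly worse (loss $8476).
$14331: inside the interval → strictly worse (loss $2766).
$8752: inside the interval → strictly worse (loss $8345).
$12439: inside the interval → strictly worse (loss $4658).
$6797: inside the interval → strictly worse (loss $10300).
Count: 7.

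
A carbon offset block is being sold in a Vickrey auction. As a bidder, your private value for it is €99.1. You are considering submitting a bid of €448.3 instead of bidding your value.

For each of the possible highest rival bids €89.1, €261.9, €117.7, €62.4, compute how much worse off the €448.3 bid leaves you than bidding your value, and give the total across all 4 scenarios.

€181.4

The deviation costs you only when the competing bid falls strictly between €99.1 and €448.3; elsewhere both bids give the same outcome.
€89.1: outcomes coincide → loss €0.
€261.9: truthful payoff €0, deviation payoff −€162.8 → loss €162.8.
€117.7: truthful payoff €0, deviation payoff −€18.6 → loss €18.6.
€62.4: outcomes coincide → loss €0.
Total loss = €162.8 + €18.6 = €181.4.
Truthful bidding weakly dominates here: raising your bid can only win items priced above your value, and lowering it can only forfeit items priced below.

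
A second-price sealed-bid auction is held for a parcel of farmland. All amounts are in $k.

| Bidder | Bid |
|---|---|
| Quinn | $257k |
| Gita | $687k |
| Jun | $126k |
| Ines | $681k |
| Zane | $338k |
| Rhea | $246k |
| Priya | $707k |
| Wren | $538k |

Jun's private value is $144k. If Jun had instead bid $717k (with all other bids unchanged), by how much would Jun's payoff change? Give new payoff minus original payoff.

−$563k

The highest bid among the other bidders is $707k; Jun's bid doesn't change that.
Original bid $126k: Jun is not highest (top rival bid is $707k); payoff $0k.
Alternative bid $717k: Jun is highest, pays the top rival bid $707k; payoff $144k − $707k = −$563k.
Change in payoff = −$563k − ($0k) = −$563k.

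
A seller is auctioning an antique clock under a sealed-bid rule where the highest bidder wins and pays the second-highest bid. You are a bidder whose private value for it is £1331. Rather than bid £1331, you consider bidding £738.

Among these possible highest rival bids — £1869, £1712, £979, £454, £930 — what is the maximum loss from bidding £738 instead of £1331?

£1869: same outcome either way → loss £0.
£1712: same outcome either way → loss £0.
£979: truthful gives £352, deviation gives £0 → loss £352.
£454: same outcome either way → loss £0.
£930: truthful gives £401, deviation gives £0 → loss £401.
Maximum loss: £401.

£401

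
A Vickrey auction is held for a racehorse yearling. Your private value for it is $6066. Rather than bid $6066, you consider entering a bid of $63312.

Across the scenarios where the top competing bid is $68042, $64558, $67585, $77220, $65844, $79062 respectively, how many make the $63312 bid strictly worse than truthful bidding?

0

The deviation hurts exactly when the highest competing bid lies strictly between $6066 and $63312 — overbidding then wins at a price above your value.
$68042: above both → same outcome either way.
$64558: above both → same outcome either way.
$67585: above both → same outcome either way.
$77220: above both → same outcome either way.
$65844: above both → same outcome either way.
$79062: above both → same outcome either way.
Count: 0.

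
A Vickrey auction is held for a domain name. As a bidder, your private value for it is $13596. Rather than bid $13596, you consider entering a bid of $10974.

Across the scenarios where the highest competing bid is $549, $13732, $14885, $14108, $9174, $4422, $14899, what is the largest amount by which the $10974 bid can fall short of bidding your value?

$0

$549: same outcome either way → loss $0.
$13732: same outcome either way → loss $0.
$14885: same outcome either way → loss $0.
$14108: same outcome either way → loss $0.
$9174: same outcome either way → loss $0.
$4422: same outcome either way → loss $0.
$14899: same outcome either way → loss $0.
Maximum loss: $0.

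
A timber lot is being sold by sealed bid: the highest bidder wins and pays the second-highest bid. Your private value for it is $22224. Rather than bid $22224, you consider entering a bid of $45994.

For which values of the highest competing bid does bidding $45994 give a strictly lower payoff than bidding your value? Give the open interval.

If the competing bid is below $22224, both bids win at the same price — no difference.
If it is above $45994, both bids lose — no difference.
If it lies strictly between $22224 and $45994, bidding your value loses (payoff 0) while bidding $45994 wins at a price above your value (payoff negative).
So the deviation strictly hurts on the open interval ($22224, $45994).
Because the price is fixed by the runner-up's bid, deviating from your value can only change a good outcome into a bad one — never the reverse.

($22224, $45994)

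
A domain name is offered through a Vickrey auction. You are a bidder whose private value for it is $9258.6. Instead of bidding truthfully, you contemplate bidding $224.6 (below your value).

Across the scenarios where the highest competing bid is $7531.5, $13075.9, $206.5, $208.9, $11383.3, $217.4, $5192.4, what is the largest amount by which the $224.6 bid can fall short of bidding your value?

$4066.2

$7531.5: truthful gives $1727.1, deviation gives $0 → loss $1727.1.
$13075.9: same outcome either way → loss $0.
$206.5: same outcome either way → loss $0.
$208.9: same outcome either way → loss $0.
$11383.3: same outcome either way → loss $0.
$217.4: same outcome either way → loss $0.
$5192.4: truthful gives $4066.2, deviation gives $0 → loss $4066.2.
Maximum loss: $4066.2.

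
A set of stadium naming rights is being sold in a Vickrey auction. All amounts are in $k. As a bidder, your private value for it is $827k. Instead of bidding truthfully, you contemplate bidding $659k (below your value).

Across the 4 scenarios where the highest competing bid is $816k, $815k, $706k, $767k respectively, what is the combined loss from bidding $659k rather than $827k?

$204k

The deviation costs you only when the competing bid falls strictly between $659k and $827k; elsewhere both bids give the same outcome.
$816k: truthful payoff $11k, deviation payoff $0k → loss $11k.
$815k: truthful payoff $12k, deviation payoff $0k → loss $12k.
$706k: truthful payoff $121k, deviation payoff $0k → loss $121k.
$767k: truthful payoff $60k, deviation payoff $0k → loss $60k.
Total loss = $11k + $12k + $121k + $60k = $204k.
Because the price is fixed by the runner-up's bid, deviating from your value can only change a good outcome into a bad one — never the reverse.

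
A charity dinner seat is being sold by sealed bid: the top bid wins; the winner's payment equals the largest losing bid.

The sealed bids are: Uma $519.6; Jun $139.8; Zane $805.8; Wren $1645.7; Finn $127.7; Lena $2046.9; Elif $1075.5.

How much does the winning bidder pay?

Highest bid: Lena at $2046.9, so Lena wins.
Second-highest bid: Wren at $1645.7 — that is the price the winner pays.

$1645.7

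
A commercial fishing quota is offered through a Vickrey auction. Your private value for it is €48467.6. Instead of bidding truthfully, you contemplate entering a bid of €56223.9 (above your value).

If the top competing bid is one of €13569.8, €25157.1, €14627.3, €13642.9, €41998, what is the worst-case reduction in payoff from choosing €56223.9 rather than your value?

€13569.8: same outcome either way → loss €0.
€25157.1: same outcome either way → loss €0.
€14627.3: same outcome either way → loss €0.
€13642.9: same outcome either way → loss €0.
€41998: same outcome either way → loss €0.
Maximum loss: €0.

€0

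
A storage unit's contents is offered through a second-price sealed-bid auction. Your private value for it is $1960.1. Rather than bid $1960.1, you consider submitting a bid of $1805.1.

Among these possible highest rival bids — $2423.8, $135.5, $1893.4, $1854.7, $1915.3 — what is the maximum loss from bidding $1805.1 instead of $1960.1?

$105.4

$2423.8: same outcome either way → loss $0.
$135.5: same outcome either way → loss $0.
$1893.4: truthful gives $66.7, deviation gives $0 → loss $66.7.
$1854.7: truthful gives $105.4, deviation gives $0 → loss $105.4.
$1915.3: truthful gives $44.8, deviation gives $0 → loss $44.8.
Maximum loss: $105.4.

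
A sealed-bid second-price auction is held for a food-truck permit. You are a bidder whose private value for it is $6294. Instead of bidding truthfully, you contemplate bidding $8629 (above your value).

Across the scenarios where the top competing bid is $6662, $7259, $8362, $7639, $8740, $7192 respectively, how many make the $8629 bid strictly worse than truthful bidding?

The deviation hurts exactly when the highest competing bid lies strictly between $6294 and $8629 — overbidding then wins at a price above your value.
$6662: inside the interval → strictly worse (loss $368).
$7259: inside the interval → strictly worse (loss $965).
$8362: inside the interval → strictly worse (loss $2068).
$7639: inside the interval → strictly worse (loss $1345).
$8740: above both → same outcome either way.
$7192: inside the interval → strictly worse (loss $898).
Count: 5.

5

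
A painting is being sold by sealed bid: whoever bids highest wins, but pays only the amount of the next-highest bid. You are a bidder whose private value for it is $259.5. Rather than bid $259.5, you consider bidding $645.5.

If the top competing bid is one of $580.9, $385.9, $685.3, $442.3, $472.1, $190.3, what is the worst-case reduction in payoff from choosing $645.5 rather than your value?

$321.4

$580.9: truthful gives $0, deviation gives −$321.4 → loss $321.4.
$385.9: truthful gives $0, deviation gives −$126.4 → loss $126.4.
$685.3: same outcome either way → loss $0.
$442.3: truthful gives $0, deviation gives −$182.8 → loss $182.8.
$472.1: truthful gives $0, deviation gives −$212.6 → loss $212.6.
$190.3: same outcome either way → loss $0.
Maximum loss: $321.4.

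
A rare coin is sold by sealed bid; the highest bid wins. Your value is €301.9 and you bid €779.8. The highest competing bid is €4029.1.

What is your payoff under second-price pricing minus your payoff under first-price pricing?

Your bid €779.8 is below €4029.1, so you lose under either rule.
Payoff is €0 in both cases; difference = €0.

€0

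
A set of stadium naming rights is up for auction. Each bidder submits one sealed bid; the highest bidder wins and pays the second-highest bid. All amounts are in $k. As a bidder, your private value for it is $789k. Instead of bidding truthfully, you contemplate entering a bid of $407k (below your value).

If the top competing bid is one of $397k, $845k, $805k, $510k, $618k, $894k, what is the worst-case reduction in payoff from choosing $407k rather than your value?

$397k: same outcome either way → loss $0k.
$845k: same outcome either way → loss $0k.
$805k: same outcome either way → loss $0k.
$510k: truthful gives $279k, deviation gives $0k → loss $279k.
$618k: truthful gives $171k, deviation gives $0k → loss $171k.
$894k: same outcome either way → loss $0k.
Maximum loss: $279k.

$279k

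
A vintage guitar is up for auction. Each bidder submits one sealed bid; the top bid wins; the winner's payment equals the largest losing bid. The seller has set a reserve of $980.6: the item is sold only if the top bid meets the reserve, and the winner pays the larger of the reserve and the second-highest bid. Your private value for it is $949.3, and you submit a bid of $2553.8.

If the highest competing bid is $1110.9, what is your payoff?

−$161.6

Your bid $2553.8 is the highest and exceeds the reserve.
Price = max(second-highest bid, reserve) = max($1110.9, $980.6) = $1110.9.
Payoff = $949.3 − $1110.9 = −$161.6.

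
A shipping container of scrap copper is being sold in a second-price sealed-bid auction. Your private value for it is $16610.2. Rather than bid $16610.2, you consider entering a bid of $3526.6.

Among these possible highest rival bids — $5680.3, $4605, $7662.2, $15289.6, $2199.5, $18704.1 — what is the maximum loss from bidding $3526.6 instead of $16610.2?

$12005.2

$5680.3: truthful gives $10929.9, deviation gives $0 → loss $10929.9.
$4605: truthful gives $12005.2, deviation gives $0 → loss $12005.2.
$7662.2: truthful gives $8948, deviation gives $0 → loss $8948.
$15289.6: truthful gives $1320.6, deviation gives $0 → loss $1320.6.
$2199.5: same outcome either way → loss $0.
$18704.1: same outcome either way → loss $0.
Maximum loss: $12005.2.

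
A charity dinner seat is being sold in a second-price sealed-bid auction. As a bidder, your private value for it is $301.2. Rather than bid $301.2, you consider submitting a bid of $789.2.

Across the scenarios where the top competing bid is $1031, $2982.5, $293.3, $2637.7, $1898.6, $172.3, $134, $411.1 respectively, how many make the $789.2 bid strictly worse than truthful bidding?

1

The deviation hurts exactly when the highest competing bid lies strictly between $301.2 and $789.2 — overbidding then wins at a price above your value.
$1031: above both → same outcome either way.
$2982.5: above both → same outcome either way.
$293.3: below both → same outcome either way.
$2637.7: above both → same outcome either way.
$1898.6: above both → same outcome either way.
$172.3: below both → same outcome either way.
$134: below both → same outcome either way.
$411.1: inside the interval → strictly worse (loss $109.9).
Count: 1.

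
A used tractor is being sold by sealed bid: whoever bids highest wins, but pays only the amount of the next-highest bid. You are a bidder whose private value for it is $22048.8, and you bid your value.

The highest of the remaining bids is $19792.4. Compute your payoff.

$2256.4

Your bid $22048.8 exceeds the highest competing bid $19792.4, so you win.
In a second-price auction the winner pays the second-highest bid, $19792.4.
Payoff = value − price = $22048.8 − $19792.4 = $2256.4.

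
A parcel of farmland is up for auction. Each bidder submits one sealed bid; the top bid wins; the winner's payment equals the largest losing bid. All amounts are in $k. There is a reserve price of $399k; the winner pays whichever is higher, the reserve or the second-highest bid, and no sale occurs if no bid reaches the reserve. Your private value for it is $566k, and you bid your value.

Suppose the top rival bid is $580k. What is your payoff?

Your bid $566k is below the highest competing bid $580k, so you lose. Payoff $0k.

$0k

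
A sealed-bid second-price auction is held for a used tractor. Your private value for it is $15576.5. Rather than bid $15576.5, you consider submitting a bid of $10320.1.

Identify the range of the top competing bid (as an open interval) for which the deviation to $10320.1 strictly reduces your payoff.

($10320.1, $15576.5)

If the competing bid is below $10320.1, both bids win at the same price — no difference.
If it is above $15576.5, both bids lose — no difference.
If it lies strictly between $10320.1 and $15576.5, bidding your value wins at a price below your value (positive payoff) while bidding $10320.1 loses (payoff 0).
So the deviation strictly hurts on the open interval ($10320.1, $15576.5).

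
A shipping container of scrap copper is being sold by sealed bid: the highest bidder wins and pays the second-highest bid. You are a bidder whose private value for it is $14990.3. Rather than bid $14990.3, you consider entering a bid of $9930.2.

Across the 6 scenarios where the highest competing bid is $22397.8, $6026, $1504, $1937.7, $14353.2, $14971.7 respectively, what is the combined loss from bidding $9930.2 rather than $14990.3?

The deviation costs you only when the competing bid falls strictly between $9930.2 and $14990.3; elsewhere both bids give the same outcome.
$22397.8: outcomes coincide → loss $0.
$6026: outcomes coincide → loss $0.
$1504: outcomes coincide → loss $0.
$1937.7: outcomes coincide → loss $0.
$14353.2: truthful payoff $637.1, deviation payoff $0 → loss $637.1.
$14971.7: truthful payoff $18.6, deviation payoff $0 → loss $18.6.
Total loss = $637.1 + $18.6 = $655.7.
Because the price is fixed by the runner-up's bid, deviating from your value can only change a good outcome into a bad one — never the reverse.

$655.7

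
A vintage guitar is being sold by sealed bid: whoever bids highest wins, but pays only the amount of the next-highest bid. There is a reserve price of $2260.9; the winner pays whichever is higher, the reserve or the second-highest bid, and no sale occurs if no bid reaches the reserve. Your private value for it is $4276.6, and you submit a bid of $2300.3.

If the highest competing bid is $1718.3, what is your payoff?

Your bid $2300.3 is the highest and exceeds the reserve.
Price = max(second-highest bid, reserve) = max($1718.3, $2260.9) = $2260.9.
Payoff = $4276.6 − $2260.9 = $2015.7.

$2015.7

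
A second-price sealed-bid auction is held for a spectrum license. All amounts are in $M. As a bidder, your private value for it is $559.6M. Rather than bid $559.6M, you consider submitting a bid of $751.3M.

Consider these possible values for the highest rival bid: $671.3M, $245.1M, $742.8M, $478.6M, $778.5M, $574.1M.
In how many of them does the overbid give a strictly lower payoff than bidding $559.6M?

3

The deviation hurts exactly when the highest competing bid lies strictly between $559.6M and $751.3M — overbidding then wins at a price above your value.
$671.3M: inside the interval → strictly worse (loss $111.7M).
$245.1M: below both → same outcome either way.
$742.8M: inside the interval → strictly worse (loss $183.2M).
$478.6M: below both → same outcome either way.
$778.5M: above both → same outcome either way.
$574.1M: inside the interval → strictly worse (loss $14.5M).
Count: 3.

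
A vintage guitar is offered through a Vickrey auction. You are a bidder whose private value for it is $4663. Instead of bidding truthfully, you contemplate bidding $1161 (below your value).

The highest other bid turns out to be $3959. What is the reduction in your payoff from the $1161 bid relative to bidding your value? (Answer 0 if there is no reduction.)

$704

Bidding your value $4663: you win (since $4663 > $3959) and pay $3959. Payoff $704.
Bidding $1161: you lose. Payoff $0.
The competing bid $3959 lies between your shaded bid and your value, so underbidding forfeits an item you could have won at a profitable price.
Loss from deviating = $704 − ($0) = $704.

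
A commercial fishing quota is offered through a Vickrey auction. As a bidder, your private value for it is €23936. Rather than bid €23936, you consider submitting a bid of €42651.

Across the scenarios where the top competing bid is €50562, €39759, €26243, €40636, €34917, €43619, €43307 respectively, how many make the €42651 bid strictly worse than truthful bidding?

The deviation hurts exactly when the highest competing bid lies strictly between €23936 and €42651 — overbidding then wins at a price above your value.
€50562: above both → same outcome either way.
€39759: inside the interval → strictly worse (loss €15823).
€26243: inside the interval → strictly worse (loss €2307).
€40636: inside the interval → strictly worse (loss €16700).
€34917: inside the interval → strictly worse (loss €10981).
€43619: above both → same outcome either way.
€43307: above both → same outcome either way.
Count: 4.

4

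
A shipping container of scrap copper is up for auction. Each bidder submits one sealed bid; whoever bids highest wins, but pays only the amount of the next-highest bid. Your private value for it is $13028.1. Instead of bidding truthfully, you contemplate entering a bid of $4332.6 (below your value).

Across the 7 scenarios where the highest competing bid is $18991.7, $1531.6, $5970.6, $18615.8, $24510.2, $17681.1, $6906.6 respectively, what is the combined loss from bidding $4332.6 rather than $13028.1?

$13179

The deviation costs you only when the competing bid falls strictly between $4332.6 and $13028.1; elsewhere both bids give the same outcome.
$18991.7: outcomes coincide → loss $0.
$1531.6: outcomes coincide → loss $0.
$5970.6: truthful payoff $7057.5, deviation payoff $0 → loss $7057.5.
$18615.8: outcomes coincide → loss $0.
$24510.2: outcomes coincide → loss $0.
$17681.1: outcomes coincide → loss $0.
$6906.6: truthful payoff $6121.5, deviation payoff $0 → loss $6121.5.
Total loss = $7057.5 + $6121.5 = $13179.
Because the price is fixed by the runner-up's bid, deviating from your value can only change a good outcome into a bad one — never the reverse.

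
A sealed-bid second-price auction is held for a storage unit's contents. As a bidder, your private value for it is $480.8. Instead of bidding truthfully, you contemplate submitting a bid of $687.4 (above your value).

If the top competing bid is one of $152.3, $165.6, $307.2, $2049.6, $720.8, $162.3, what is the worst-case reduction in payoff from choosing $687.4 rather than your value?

$0

$152.3: same outcome either way → loss $0.
$165.6: same outcome either way → loss $0.
$307.2: same outcome either way → loss $0.
$2049.6: same outcome either way → loss $0.
$720.8: same outcome either way → loss $0.
$162.3: same outcome either way → loss $0.
Maximum loss: $0.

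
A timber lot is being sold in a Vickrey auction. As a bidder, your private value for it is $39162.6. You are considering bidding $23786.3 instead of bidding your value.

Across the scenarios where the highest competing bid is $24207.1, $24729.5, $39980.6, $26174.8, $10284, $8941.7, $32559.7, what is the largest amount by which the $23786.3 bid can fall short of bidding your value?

$24207.1: truthful gives $14955.5, deviation gives $0 → loss $14955.5.
$24729.5: truthful gives $14433.1, deviation gives $0 → loss $14433.1.
$39980.6: same outcome either way → loss $0.
$26174.8: truthful gives $12987.8, deviation gives $0 → loss $12987.8.
$10284: same outcome either way → loss $0.
$8941.7: same outcome either way → loss $0.
$32559.7: truthful gives $6602.9, deviation gives $0 → loss $6602.9.
Maximum loss: $14955.5.

$14955.5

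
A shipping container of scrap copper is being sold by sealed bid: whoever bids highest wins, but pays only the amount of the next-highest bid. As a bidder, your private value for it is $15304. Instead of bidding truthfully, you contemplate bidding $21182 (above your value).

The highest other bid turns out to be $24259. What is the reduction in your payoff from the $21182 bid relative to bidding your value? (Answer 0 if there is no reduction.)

Bidding your value $15304: you lose (since $15304 < $24259). Payoff $0.
Bidding $21182: you lose. Payoff $0.
Difference = $0 − $0 = $0; both bids lead to the same outcome because the competing bid is above both your value and your alternative bid.

$0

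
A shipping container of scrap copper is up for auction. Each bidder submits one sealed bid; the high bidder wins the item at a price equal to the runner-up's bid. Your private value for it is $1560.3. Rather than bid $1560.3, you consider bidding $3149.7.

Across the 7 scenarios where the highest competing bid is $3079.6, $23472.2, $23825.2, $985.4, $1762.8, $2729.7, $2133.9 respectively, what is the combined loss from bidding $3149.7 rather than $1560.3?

The deviation costs you only when the competing bid falls strictly between $1560.3 and $3149.7; elsewhere both bids give the same outcome.
$3079.6: truthful payoff $0, deviation payoff −$1519.3 → loss $1519.3.
$23472.2: outcomes coincide → loss $0.
$23825.2: outcomes coincide → loss $0.
$985.4: outcomes coincide → loss $0.
$1762.8: truthful payoff $0, deviation payoff −$202.5 → loss $202.5.
$2729.7: truthful payoff $0, deviation payoff −$1169.4 → loss $1169.4.
$2133.9: truthful payoff $0, deviation payoff −$573.6 → loss $573.6.
Total loss = $1519.3 + $202.5 + $1169.4 + $573.6 = $3464.8.

$3464.8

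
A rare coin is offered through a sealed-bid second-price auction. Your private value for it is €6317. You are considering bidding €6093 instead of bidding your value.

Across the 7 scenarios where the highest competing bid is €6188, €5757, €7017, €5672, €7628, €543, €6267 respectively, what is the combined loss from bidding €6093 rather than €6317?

€179

The deviation costs you only when the competing bid falls strictly between €6093 and €6317; elsewhere both bids give the same outcome.
€6188: truthful payoff €129, deviation payoff €0 → loss €129.
€5757: outcomes coincide → loss €0.
€7017: outcomes coincide → loss €0.
€5672: outcomes coincide → loss €0.
€7628: outcomes coincide → loss €0.
€543: outcomes coincide → loss €0.
€6267: truthful payoff €50, deviation payoff €0 → loss €50.
Total loss = €129 + €50 = €179.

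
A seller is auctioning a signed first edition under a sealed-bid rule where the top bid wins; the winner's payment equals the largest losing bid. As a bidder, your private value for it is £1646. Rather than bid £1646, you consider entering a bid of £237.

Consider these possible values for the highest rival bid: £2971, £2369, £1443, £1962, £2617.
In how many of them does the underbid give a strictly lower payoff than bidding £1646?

The deviation hurts exactly when the highest competing bid lies strictly between £237 and £1646 — underbidding then forfeits a profitable win.
£2971: above both → same outcome either way.
£2369: above both → same outcome either way.
£1443: inside the interval → strictly worse (loss £203).
£1962: above both → same outcome either way.
£2617: above both → same outcome either way.
Count: 1.

1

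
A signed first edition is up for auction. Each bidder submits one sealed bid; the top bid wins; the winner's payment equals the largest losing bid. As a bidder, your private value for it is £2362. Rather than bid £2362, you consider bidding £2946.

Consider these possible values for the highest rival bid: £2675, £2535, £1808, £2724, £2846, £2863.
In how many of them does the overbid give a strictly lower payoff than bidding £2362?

5

The deviation hurts exactly when the highest competing bid lies strictly between £2362 and £2946 — overbidding then wins at a price above your value.
£2675: inside the interval → strictly worse (loss £313).
£2535: inside the interval → strictly worse (loss £173).
£1808: below both → same outcome either way.
£2724: inside the interval → strictly worse (loss £362).
£2846: inside the interval → strictly worse (loss £484).
£2863: inside the interval → strictly worse (loss £501).
Count: 5.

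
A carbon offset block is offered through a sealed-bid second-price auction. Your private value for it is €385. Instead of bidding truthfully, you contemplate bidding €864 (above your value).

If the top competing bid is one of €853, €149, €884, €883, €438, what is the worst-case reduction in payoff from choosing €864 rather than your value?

€468

€853: truthful gives €0, deviation gives −€468 → loss €468.
€149: same outcome either way → loss €0.
€884: same outcome either way → loss €0.
€883: same outcome either way → loss €0.
€438: truthful gives €0, deviation gives −€53 → loss €53.
Maximum loss: €468.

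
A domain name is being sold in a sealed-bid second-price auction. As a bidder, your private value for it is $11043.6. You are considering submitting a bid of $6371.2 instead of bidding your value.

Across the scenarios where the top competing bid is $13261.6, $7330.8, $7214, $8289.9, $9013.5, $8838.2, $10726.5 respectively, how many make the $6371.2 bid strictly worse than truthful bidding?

6

The deviation hurts exactly when the highest competing bid lies strictly between $6371.2 and $11043.6 — underbidding then forfeits a profitable win.
$13261.6: above both → same outcome either way.
$7330.8: inside the interval → strictly worse (loss $3712.8).
$7214: inside the interval → strictly worse (loss $3829.6).
$8289.9: inside the interval → strictly worse (loss $2753.7).
$9013.5: inside the interval → strictly worse (loss $2030.1).
$8838.2: inside the interval → strictly worse (loss $2205.4).
$10726.5: inside the interval → strictly worse (loss $317.1).
Count: 6.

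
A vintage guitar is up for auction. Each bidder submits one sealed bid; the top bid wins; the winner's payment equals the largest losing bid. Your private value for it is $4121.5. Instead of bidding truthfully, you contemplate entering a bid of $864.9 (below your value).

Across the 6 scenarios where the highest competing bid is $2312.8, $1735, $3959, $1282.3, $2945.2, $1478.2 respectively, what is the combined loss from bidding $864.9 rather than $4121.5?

$11016.5

The deviation costs you only when the competing bid falls strictly between $864.9 and $4121.5; elsewhere both bids give the same outcome.
$2312.8: truthful payoff $1808.7, deviation payoff $0 → loss $1808.7.
$1735: truthful payoff $2386.5, deviation payoff $0 → loss $2386.5.
$3959: truthful payoff $162.5, deviation payoff $0 → loss $162.5.
$1282.3: truthful payoff $2839.2, deviation payoff $0 → loss $2839.2.
$2945.2: truthful payoff $1176.3, deviation payoff $0 → loss $1176.3.
$1478.2: truthful payoff $2643.3, deviation payoff $0 → loss $2643.3.
Total loss = $1808.7 + $2386.5 + $162.5 + $2839.2 + $1176.3 + $2643.3 = $11016.5.
Because the price is fixed by the runner-up's bid, deviating from your value can only change a good outcome into a bad one — never the reverse.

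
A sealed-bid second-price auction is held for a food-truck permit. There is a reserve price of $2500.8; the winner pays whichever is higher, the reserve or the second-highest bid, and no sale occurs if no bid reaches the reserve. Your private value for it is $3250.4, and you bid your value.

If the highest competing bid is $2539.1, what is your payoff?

Your bid $3250.4 is the highest and exceeds the reserve.
Price = max(second-highest bid, reserve) = max($2539.1, $2500.8) = $2539.1.
Payoff = $3250.4 − $2539.1 = $711.3.

$711.3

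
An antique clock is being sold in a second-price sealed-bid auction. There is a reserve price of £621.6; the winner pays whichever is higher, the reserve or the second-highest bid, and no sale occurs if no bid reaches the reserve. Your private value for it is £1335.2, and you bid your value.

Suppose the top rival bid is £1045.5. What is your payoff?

Your bid £1335.2 is the highest and exceeds the reserve.
Price = max(second-highest bid, reserve) = max(£1045.5, £621.6) = £1045.5.
Payoff = £1335.2 − £1045.5 = £289.7.

£289.7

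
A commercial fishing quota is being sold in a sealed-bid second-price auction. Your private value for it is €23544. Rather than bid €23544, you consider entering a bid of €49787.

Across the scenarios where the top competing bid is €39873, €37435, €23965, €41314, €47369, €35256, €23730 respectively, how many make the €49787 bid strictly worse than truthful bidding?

7

The deviation hurts exactly when the highest competing bid lies strictly between €23544 and €49787 — overbidding then wins at a price above your value.
€39873: inside the interval → strictly worse (loss €16329).
€37435: inside the interval → strictly worse (loss €13891).
€23965: inside the interval → strictly worse (loss €421).
€41314: inside the interval → strictly worse (loss €17770).
€47369: inside the interval → strictly worse (loss €23825).
€35256: inside the interval → strictly worse (loss €11712).
€23730: inside the interval → strictly worse (loss €186).
Count: 7.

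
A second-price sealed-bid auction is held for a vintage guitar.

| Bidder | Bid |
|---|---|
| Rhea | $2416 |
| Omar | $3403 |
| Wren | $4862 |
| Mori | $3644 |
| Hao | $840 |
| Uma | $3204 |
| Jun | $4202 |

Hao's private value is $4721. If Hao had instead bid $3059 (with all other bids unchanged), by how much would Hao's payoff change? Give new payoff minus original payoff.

The highest bid among the other bidders is $4862; Hao's bid doesn't change that.
Original bid $840: Hao is not highest (top rival bid is $4862); payoff $0.
Alternative bid $3059: Hao is not highest (top rival bid is $4862); payoff $0.
Change in payoff = $0 − ($0) = $0.

$0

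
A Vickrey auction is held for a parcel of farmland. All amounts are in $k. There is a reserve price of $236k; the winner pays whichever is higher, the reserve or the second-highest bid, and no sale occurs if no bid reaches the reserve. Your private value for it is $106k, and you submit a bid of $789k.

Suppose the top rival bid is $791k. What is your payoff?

Your bid $789k is below the highest competing bid $791k, so you lose. Payoff $0k.

$0k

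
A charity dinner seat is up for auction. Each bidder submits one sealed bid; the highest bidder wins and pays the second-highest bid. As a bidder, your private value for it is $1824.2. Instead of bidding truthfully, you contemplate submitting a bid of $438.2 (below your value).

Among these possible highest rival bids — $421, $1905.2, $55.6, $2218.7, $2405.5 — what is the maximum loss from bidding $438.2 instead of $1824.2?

$421: same outcome either way → loss $0.
$1905.2: same outcome either way → loss $0.
$55.6: same outcome either way → loss $0.
$2218.7: same outcome either way → loss $0.
$2405.5: same outcome either way → loss $0.
Maximum loss: $0.

$0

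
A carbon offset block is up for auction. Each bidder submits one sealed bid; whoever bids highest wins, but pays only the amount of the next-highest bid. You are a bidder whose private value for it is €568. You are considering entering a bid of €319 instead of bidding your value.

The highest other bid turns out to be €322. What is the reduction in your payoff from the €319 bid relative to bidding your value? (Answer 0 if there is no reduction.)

€246

Bidding your value €568: you win (since €568 > €322) and pay €322. Payoff €246.
Bidding €319: you lose. Payoff €0.
The competing bid €322 lies between your shaded bid and your value, so underbidding forfeits an item you could have won at a profitable price.
Loss from deviating = €246 − (€0) = €246.
Because the price is fixed by the runner-up's bid, deviating from your value can only change a good outcome into a bad one — never the reverse.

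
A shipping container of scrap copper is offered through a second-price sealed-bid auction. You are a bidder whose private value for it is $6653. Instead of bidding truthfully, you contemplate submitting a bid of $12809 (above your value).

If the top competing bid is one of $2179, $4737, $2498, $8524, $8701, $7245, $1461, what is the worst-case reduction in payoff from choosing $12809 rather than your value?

$2179: same outcome either way → loss $0.
$4737: same outcome either way → loss $0.
$2498: same outcome either way → loss $0.
$8524: truthful gives $0, deviation gives −$1871 → loss $1871.
$8701: truthful gives $0, deviation gives −$2048 → loss $2048.
$7245: truthful gives $0, deviation gives −$592 → loss $592.
$1461: same outcome either way → loss $0.
Maximum loss: $2048.

$2048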